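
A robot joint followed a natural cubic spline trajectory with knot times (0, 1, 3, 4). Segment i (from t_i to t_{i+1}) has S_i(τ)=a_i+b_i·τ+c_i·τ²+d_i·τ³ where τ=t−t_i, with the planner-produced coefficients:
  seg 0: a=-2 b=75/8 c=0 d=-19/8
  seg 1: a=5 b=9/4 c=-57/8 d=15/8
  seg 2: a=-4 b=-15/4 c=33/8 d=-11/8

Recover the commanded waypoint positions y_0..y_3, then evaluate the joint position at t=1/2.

y_0=-2 y_1=5 y_2=-4 y_3=-5
S(1/2) = 153/64

y_0 = S_0(0) = a_0 = -2
y_1 = S_1(0) = a_1 = 5
y_2 = S_2(0) = a_2 = -4
y_3 = S_2(1) = -5
t_q=1/2 is in segment 0 (τ=1/2); S_0(τ)=153/64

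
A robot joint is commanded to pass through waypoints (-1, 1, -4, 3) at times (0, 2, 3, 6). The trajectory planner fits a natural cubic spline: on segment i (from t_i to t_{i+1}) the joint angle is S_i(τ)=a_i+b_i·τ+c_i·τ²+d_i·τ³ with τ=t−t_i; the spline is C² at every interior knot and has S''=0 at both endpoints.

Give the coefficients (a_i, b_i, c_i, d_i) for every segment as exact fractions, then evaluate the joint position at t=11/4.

  seg 0: a=-1 b=473/141 c=0 d=-83/141
  seg 1: a=1 b=-523/141 c=-166/47 d=316/141
  seg 2: a=-4 b=-571/141 c=150/47 d=-50/141
S(11/4) = -2123/752

Δ: Δ0=1, Δ1=-5, Δ2=7/3
row 1: diag=6, rhs=-36; c'=1/6, d'=-6
row 2: denom=8−1·1/6=47/6; d'=(44−1·-6)/(47/6)=300/47
back: M2=300/47
back: M1=-6−1/6·300/47=-332/47
M: M0=0, M1=-332/47, M2=300/47, M3=0
seg 0: a=-1, c=M0/2=0, d=(M1−M0)/(6·2)=-83/141, b=Δ0−h0·(2M0+M1)/6=473/141
seg 1: a=1, c=M1/2=-166/47, d=(M2−M1)/(6·1)=316/141, b=Δ1−h1·(2M1+M2)/6=-523/141
seg 2: a=-4, c=M2/2=150/47, d=(M3−M2)/(6·3)=-50/141, b=Δ2−h2·(2M2+M3)/6=-571/141
t_q=11/4 → seg 1, τ=3/4; S=1+-523/141·τ+-166/47·τ²+316/141·τ³=-2123/752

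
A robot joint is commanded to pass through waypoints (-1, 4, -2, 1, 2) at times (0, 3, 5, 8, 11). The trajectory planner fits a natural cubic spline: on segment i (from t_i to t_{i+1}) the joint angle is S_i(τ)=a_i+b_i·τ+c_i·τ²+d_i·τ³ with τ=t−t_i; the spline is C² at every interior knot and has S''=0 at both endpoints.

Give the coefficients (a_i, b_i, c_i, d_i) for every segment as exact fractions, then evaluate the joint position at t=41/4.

Δ: Δ0=5/3, Δ1=-3, Δ2=1, Δ3=1/3
row 1: diag=10, rhs=-28; c'=1/5, d'=-14/5
row 2: denom=10−2·1/5=48/5; d'=(24−2·-14/5)/(48/5)=37/12
row 3: denom=12−3·5/16=177/16; d'=(-4−3·37/12)/(177/16)=-212/177
back: M3=-212/177
back: M2=37/12−5/16·-212/177=204/59
back: M1=-14/5−1/5·204/59=-206/59
M: M0=0, M1=-206/59, M2=204/59, M3=-212/177, M4=0
seg 0: a=-1, c=M0/2=0, d=(M1−M0)/(6·3)=-103/531, b=Δ0−h0·(2M0+M1)/6=604/177
seg 1: a=4, c=M1/2=-103/59, d=(M2−M1)/(6·2)=205/354, b=Δ1−h1·(2M1+M2)/6=-323/177
seg 2: a=-2, c=M2/2=102/59, d=(M3−M2)/(6·3)=-412/1593, b=Δ2−h2·(2M2+M3)/6=-329/177
seg 3: a=1, c=M3/2=-106/177, d=(M4−M3)/(6·3)=106/1593, b=Δ3−h3·(2M3+M4)/6=271/177
t_q=41/4 → seg 3, τ=9/4; S=1+271/177·τ+-106/177·τ²+106/1593·τ³=4099/1888

  seg 0: a=-1 b=604/177 c=0 d=-103/531
  seg 1: a=4 b=-323/177 c=-103/59 d=205/354
  seg 2: a=-2 b=-329/177 c=102/59 d=-412/1593
  seg 3: a=1 b=271/177 c=-106/177 d=106/1593
S(41/4) = 4099/1888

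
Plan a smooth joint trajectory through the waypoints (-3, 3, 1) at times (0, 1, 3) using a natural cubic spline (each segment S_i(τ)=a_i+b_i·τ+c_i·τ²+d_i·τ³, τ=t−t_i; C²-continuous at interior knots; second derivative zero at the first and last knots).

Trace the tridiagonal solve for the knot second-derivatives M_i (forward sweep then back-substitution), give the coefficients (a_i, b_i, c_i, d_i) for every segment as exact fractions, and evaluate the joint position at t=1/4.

  seg 0: a=-3 b=43/6 c=0 d=-7/6
  seg 1: a=3 b=11/3 c=-7/2 d=7/12
S(1/4) = -157/128

Δ: Δ0=6, Δ1=-1
row 1: diag=6, rhs=-42; c'=1/3, d'=-7
back: M1=-7
M: M0=0, M1=-7, M2=0
seg 0: a=-3, c=M0/2=0, d=(M1−M0)/(6·1)=-7/6, b=Δ0−h0·(2M0+M1)/6=43/6
seg 1: a=3, c=M1/2=-7/2, d=(M2−M1)/(6·2)=7/12, b=Δ1−h1·(2M1+M2)/6=11/3
t_q=1/4 → seg 0, τ=1/4; S=-3+43/6·τ+0·τ²+-7/6·τ³=-157/128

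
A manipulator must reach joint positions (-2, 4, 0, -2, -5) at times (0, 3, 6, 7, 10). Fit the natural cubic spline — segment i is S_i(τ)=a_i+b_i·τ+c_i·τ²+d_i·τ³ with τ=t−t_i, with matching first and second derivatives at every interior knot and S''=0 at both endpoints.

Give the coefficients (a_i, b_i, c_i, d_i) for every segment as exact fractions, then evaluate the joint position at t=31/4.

Δ: Δ0=2, Δ1=-4/3, Δ2=-2, Δ3=-1
row 1: diag=12, rhs=-20; c'=1/4, d'=-5/3
row 2: denom=8−3·1/4=29/4; d'=(-4−3·-5/3)/(29/4)=4/29
row 3: denom=8−1·4/29=228/29; d'=(6−1·4/29)/(228/29)=85/114
back: M3=85/114
back: M2=4/29−4/29·85/114=2/57
back: M1=-5/3−1/4·2/57=-191/114
M: M0=0, M1=-191/114, M2=2/57, M3=85/114, M4=0
seg 0: a=-2, c=M0/2=0, d=(M1−M0)/(6·3)=-191/2052, b=Δ0−h0·(2M0+M1)/6=647/228
seg 1: a=4, c=M1/2=-191/228, d=(M2−M1)/(6·3)=65/684, b=Δ1−h1·(2M1+M2)/6=37/114
seg 2: a=0, c=M2/2=1/57, d=(M3−M2)/(6·1)=9/76, b=Δ2−h2·(2M2+M3)/6=-487/228
seg 3: a=-2, c=M3/2=85/228, d=(M4−M3)/(6·3)=-85/2052, b=Δ3−h3·(2M3+M4)/6=-199/114
t_q=31/4 → seg 3, τ=3/4; S=-2+-199/114·τ+85/228·τ²+-85/2052·τ³=-15161/4864

  seg 0: a=-2 b=647/228 c=0 d=-191/2052
  seg 1: a=4 b=37/114 c=-191/228 d=65/684
  seg 2: a=0 b=-487/228 c=1/57 d=9/76
  seg 3: a=-2 b=-199/114 c=85/228 d=-85/2052
S(31/4) = -15161/4864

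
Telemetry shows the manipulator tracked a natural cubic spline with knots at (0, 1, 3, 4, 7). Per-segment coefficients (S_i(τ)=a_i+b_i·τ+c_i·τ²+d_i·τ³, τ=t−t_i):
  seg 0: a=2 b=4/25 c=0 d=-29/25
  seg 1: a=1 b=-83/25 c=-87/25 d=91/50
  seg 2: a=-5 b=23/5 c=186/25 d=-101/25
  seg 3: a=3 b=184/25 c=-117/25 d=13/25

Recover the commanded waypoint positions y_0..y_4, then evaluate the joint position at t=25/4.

y_0=2 y_1=1 y_2=-5 y_3=3 y_4=-3
S(25/4) = 573/320

y_0 = S_0(0) = a_0 = 2
y_1 = S_1(0) = a_1 = 1
y_2 = S_2(0) = a_2 = -5
y_3 = S_3(0) = a_3 = 3
y_4 = S_3(3) = -3
t_q=25/4 is in segment 3 (τ=9/4); S_3(τ)=573/320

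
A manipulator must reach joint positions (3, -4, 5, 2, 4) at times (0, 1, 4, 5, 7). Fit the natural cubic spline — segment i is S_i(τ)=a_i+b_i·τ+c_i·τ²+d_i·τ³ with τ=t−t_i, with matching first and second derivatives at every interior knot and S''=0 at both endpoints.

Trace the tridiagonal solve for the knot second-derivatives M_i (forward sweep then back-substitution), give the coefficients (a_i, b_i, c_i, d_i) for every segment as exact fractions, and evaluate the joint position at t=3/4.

  seg 0: a=3 b=-1422/161 c=0 d=295/161
  seg 1: a=-4 b=-537/161 c=885/161 d=-545/483
  seg 2: a=5 b=-132/161 c=-750/161 d=57/23
  seg 3: a=2 b=-435/161 c=447/161 d=-149/322
S(3/4) = -4197/1472

Δ: Δ0=-7, Δ1=3, Δ2=-3, Δ3=1
row 1: diag=8, rhs=60; c'=3/8, d'=15/2
row 2: denom=8−3·3/8=55/8; d'=(-36−3·15/2)/(55/8)=-468/55
row 3: denom=6−1·8/55=322/55; d'=(24−1·-468/55)/(322/55)=894/161
back: M3=894/161
back: M2=-468/55−8/55·894/161=-1500/161
back: M1=15/2−3/8·-1500/161=1770/161
M: M0=0, M1=1770/161, M2=-1500/161, M3=894/161, M4=0
seg 0: a=3, c=M0/2=0, d=(M1−M0)/(6·1)=295/161, b=Δ0−h0·(2M0+M1)/6=-1422/161
seg 1: a=-4, c=M1/2=885/161, d=(M2−M1)/(6·3)=-545/483, b=Δ1−h1·(2M1+M2)/6=-537/161
seg 2: a=5, c=M2/2=-750/161, d=(M3−M2)/(6·1)=57/23, b=Δ2−h2·(2M2+M3)/6=-132/161
seg 3: a=2, c=M3/2=447/161, d=(M4−M3)/(6·2)=-149/322, b=Δ3−h3·(2M3+M4)/6=-435/161
t_q=3/4 → seg 0, τ=3/4; S=3+-1422/161·τ+0·τ²+295/161·τ³=-4197/1472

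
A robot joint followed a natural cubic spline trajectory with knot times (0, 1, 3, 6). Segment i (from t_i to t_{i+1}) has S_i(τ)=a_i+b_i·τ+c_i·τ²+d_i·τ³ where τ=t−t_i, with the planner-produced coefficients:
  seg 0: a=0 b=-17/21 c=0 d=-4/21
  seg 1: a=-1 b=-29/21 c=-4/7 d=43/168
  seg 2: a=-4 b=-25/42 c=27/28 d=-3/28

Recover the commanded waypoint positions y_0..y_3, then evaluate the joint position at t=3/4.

y_0 = S_0(0) = a_0 = 0
y_1 = S_1(0) = a_1 = -1
y_2 = S_2(0) = a_2 = -4
y_3 = S_2(3) = 0
t_q=3/4 is in segment 0 (τ=3/4); S_0(τ)=-11/16

y_0=0 y_1=-1 y_2=-4 y_3=0
S(3/4) = -11/16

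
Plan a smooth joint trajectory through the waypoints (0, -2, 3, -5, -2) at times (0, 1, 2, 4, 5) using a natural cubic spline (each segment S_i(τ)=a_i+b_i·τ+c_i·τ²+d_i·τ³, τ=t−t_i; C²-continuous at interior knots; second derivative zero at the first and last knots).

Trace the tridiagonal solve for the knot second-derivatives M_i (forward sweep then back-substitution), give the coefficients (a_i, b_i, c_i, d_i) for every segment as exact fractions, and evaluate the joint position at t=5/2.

  seg 0: a=0 b=-268/61 c=0 d=146/61
  seg 1: a=-2 b=170/61 c=438/61 d=-303/61
  seg 2: a=3 b=137/61 c=-471/61 d=561/244
  seg 3: a=-5 b=-64/61 c=741/122 d=-247/122
S(5/2) = 4841/1952

Δ: Δ0=-2, Δ1=5, Δ2=-4, Δ3=3
row 1: diag=4, rhs=42; c'=1/4, d'=21/2
row 2: denom=6−1·1/4=23/4; d'=(-54−1·21/2)/(23/4)=-258/23
row 3: denom=6−2·8/23=122/23; d'=(42−2·-258/23)/(122/23)=741/61
back: M3=741/61
back: M2=-258/23−8/23·741/61=-942/61
back: M1=21/2−1/4·-942/61=876/61
M: M0=0, M1=876/61, M2=-942/61, M3=741/61, M4=0
seg 0: a=0, c=M0/2=0, d=(M1−M0)/(6·1)=146/61, b=Δ0−h0·(2M0+M1)/6=-268/61
seg 1: a=-2, c=M1/2=438/61, d=(M2−M1)/(6·1)=-303/61, b=Δ1−h1·(2M1+M2)/6=170/61
seg 2: a=3, c=M2/2=-471/61, d=(M3−M2)/(6·2)=561/244, b=Δ2−h2·(2M2+M3)/6=137/61
seg 3: a=-5, c=M3/2=741/122, d=(M4−M3)/(6·1)=-247/122, b=Δ3−h3·(2M3+M4)/6=-64/61
t_q=5/2 → seg 2, τ=1/2; S=3+137/61·τ+-471/61·τ²+561/244·τ³=4841/1952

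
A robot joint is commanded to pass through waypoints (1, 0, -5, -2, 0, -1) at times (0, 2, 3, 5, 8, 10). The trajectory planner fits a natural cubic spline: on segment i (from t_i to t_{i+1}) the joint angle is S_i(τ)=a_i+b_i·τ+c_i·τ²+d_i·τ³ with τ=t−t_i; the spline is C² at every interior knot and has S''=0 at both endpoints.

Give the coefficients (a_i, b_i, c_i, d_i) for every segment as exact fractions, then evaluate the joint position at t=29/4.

  seg 0: a=1 b=25703/17670 c=0 d=-17269/35340
  seg 1: a=0 b=-77911/17670 c=-17269/5890 d=20684/8835
  seg 2: a=-5 b=-57421/17670 c=24099/5890 d=-15167/17670
  seg 3: a=-2 b=49763/17670 c=-1247/1178 d=3022/26505
  seg 4: a=0 b=-8071/17670 c=-191/5890 d=191/35340
S(29/4) = 1627/5890

Δ: Δ0=-1/2, Δ1=-5, Δ2=3/2, Δ3=2/3, Δ4=-1/2
row 1: diag=6, rhs=-27; c'=1/6, d'=-9/2
row 2: denom=6−1·1/6=35/6; d'=(39−1·-9/2)/(35/6)=261/35
row 3: denom=10−2·12/35=326/35; d'=(-5−2·261/35)/(326/35)=-697/326
row 4: denom=10−3·105/326=2945/326; d'=(-7−3·-697/326)/(2945/326)=-191/2945
back: M4=-191/2945
back: M3=-697/326−105/326·-191/2945=-1247/589
back: M2=261/35−12/35·-1247/589=24099/2945
back: M1=-9/2−1/6·24099/2945=-17269/2945
M: M0=0, M1=-17269/2945, M2=24099/2945, M3=-1247/589, M4=-191/2945, M5=0
seg 0: a=1, c=M0/2=0, d=(M1−M0)/(6·2)=-17269/35340, b=Δ0−h0·(2M0+M1)/6=25703/17670
seg 1: a=0, c=M1/2=-17269/5890, d=(M2−M1)/(6·1)=20684/8835, b=Δ1−h1·(2M1+M2)/6=-77911/17670
seg 2: a=-5, c=M2/2=24099/5890, d=(M3−M2)/(6·2)=-15167/17670, b=Δ2−h2·(2M2+M3)/6=-57421/17670
seg 3: a=-2, c=M3/2=-1247/1178, d=(M4−M3)/(6·3)=3022/26505, b=Δ3−h3·(2M3+M4)/6=49763/17670
seg 4: a=0, c=M4/2=-191/5890, d=(M5−M4)/(6·2)=191/35340, b=Δ4−h4·(2M4+M5)/6=-8071/17670
t_q=29/4 → seg 3, τ=9/4; S=-2+49763/17670·τ+-1247/1178·τ²+3022/26505·τ³=1627/5890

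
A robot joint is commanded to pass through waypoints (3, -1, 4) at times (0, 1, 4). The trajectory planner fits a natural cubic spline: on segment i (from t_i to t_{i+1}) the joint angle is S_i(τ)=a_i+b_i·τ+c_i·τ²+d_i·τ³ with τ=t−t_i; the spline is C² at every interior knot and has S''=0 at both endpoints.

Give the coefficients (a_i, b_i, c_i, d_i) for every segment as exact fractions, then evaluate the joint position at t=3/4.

  seg 0: a=3 b=-113/24 c=0 d=17/24
  seg 1: a=-1 b=-31/12 c=17/8 d=-17/72
S(3/4) = -119/512

Δ: Δ0=-4, Δ1=5/3
row 1: diag=8, rhs=34; c'=3/8, d'=17/4
back: M1=17/4
M: M0=0, M1=17/4, M2=0
seg 0: a=3, c=M0/2=0, d=(M1−M0)/(6·1)=17/24, b=Δ0−h0·(2M0+M1)/6=-113/24
seg 1: a=-1, c=M1/2=17/8, d=(M2−M1)/(6·3)=-17/72, b=Δ1−h1·(2M1+M2)/6=-31/12
t_q=3/4 → seg 0, τ=3/4; S=3+-113/24·τ+0·τ²+17/24·τ³=-119/512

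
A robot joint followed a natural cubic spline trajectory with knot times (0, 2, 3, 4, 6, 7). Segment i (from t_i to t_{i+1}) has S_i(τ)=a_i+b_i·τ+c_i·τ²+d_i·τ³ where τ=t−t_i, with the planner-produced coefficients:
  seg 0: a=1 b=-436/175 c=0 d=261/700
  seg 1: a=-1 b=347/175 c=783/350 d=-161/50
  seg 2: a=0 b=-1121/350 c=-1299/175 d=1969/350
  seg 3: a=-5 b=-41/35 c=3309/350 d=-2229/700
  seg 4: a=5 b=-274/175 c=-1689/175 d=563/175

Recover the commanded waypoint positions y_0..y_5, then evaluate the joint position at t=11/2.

y_0 = S_0(0) = a_0 = 1
y_1 = S_1(0) = a_1 = -1
y_2 = S_2(0) = a_2 = 0
y_3 = S_3(0) = a_3 = -5
y_4 = S_4(0) = a_4 = 5
y_5 = S_4(1) = -3
t_q=11/2 is in segment 3 (τ=3/2); S_3(τ)=21101/5600

y_0=1 y_1=-1 y_2=0 y_3=-5 y_4=5 y_5=-3
S(11/2) = 21101/5600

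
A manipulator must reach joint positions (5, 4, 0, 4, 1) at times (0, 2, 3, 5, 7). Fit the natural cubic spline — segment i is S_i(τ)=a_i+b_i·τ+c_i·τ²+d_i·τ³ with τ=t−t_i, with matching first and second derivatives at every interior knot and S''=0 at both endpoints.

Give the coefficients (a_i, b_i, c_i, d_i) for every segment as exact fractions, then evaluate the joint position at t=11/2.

Δ: Δ0=-1/2, Δ1=-4, Δ2=2, Δ3=-3/2
row 1: diag=6, rhs=-21; c'=1/6, d'=-7/2
row 2: denom=6−1·1/6=35/6; d'=(36−1·-7/2)/(35/6)=237/35
row 3: denom=8−2·12/35=256/35; d'=(-21−2·237/35)/(256/35)=-1209/256
back: M3=-1209/256
back: M2=237/35−12/35·-1209/256=537/64
back: M1=-7/2−1/6·537/64=-627/128
M: M0=0, M1=-627/128, M2=537/64, M3=-1209/256, M4=0
seg 0: a=5, c=M0/2=0, d=(M1−M0)/(6·2)=-209/512, b=Δ0−h0·(2M0+M1)/6=145/128
seg 1: a=4, c=M1/2=-627/256, d=(M2−M1)/(6·1)=567/256, b=Δ1−h1·(2M1+M2)/6=-241/64
seg 2: a=0, c=M2/2=537/128, d=(M3−M2)/(6·2)=-1119/1024, b=Δ2−h2·(2M2+M3)/6=-517/256
seg 3: a=4, c=M3/2=-1209/512, d=(M4−M3)/(6·2)=403/1024, b=Δ3−h3·(2M3+M4)/6=211/128
t_q=11/2 → seg 3, τ=1/2; S=4+211/128·τ+-1209/512·τ²+403/1024·τ³=35087/8192

  seg 0: a=5 b=145/128 c=0 d=-209/512
  seg 1: a=4 b=-241/64 c=-627/256 d=567/256
  seg 2: a=0 b=-517/256 c=537/128 d=-1119/1024
  seg 3: a=4 b=211/128 c=-1209/512 d=403/1024
S(11/2) = 35087/8192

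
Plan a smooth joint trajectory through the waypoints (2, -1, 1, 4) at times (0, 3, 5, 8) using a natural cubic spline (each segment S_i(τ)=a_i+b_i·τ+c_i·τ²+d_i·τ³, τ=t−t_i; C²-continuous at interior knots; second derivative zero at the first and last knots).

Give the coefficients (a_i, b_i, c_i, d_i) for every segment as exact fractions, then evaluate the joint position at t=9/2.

Δ: Δ0=-1, Δ1=1, Δ2=1
row 1: diag=10, rhs=12; c'=1/5, d'=6/5
row 2: denom=10−2·1/5=48/5; d'=(0−2·6/5)/(48/5)=-1/4
back: M2=-1/4
back: M1=6/5−1/5·-1/4=5/4
M: M0=0, M1=5/4, M2=-1/4, M3=0
seg 0: a=2, c=M0/2=0, d=(M1−M0)/(6·3)=5/72, b=Δ0−h0·(2M0+M1)/6=-13/8
seg 1: a=-1, c=M1/2=5/8, d=(M2−M1)/(6·2)=-1/8, b=Δ1−h1·(2M1+M2)/6=1/4
seg 2: a=1, c=M2/2=-1/8, d=(M3−M2)/(6·3)=1/72, b=Δ2−h2·(2M2+M3)/6=5/4
t_q=9/2 → seg 1, τ=3/2; S=-1+1/4·τ+5/8·τ²+-1/8·τ³=23/64

  seg 0: a=2 b=-13/8 c=0 d=5/72
  seg 1: a=-1 b=1/4 c=5/8 d=-1/8
  seg 2: a=1 b=5/4 c=-1/8 d=1/72
S(9/2) = 23/64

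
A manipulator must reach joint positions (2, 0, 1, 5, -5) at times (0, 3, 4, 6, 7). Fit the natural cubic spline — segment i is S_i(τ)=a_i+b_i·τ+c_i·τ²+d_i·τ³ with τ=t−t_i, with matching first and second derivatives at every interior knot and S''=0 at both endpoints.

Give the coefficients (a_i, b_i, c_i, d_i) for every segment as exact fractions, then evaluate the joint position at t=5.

Δ: Δ0=-2/3, Δ1=1, Δ2=2, Δ3=-10
row 1: diag=8, rhs=10; c'=1/8, d'=5/4
row 2: denom=6−1·1/8=47/8; d'=(6−1·5/4)/(47/8)=38/47
row 3: denom=6−2·16/47=250/47; d'=(-72−2·38/47)/(250/47)=-346/25
back: M3=-346/25
back: M2=38/47−16/47·-346/25=138/25
back: M1=5/4−1/8·138/25=14/25
M: M0=0, M1=14/25, M2=138/25, M3=-346/25, M4=0
seg 0: a=2, c=M0/2=0, d=(M1−M0)/(6·3)=7/225, b=Δ0−h0·(2M0+M1)/6=-71/75
seg 1: a=0, c=M1/2=7/25, d=(M2−M1)/(6·1)=62/75, b=Δ1−h1·(2M1+M2)/6=-8/75
seg 2: a=1, c=M2/2=69/25, d=(M3−M2)/(6·2)=-121/75, b=Δ2−h2·(2M2+M3)/6=44/15
seg 3: a=5, c=M3/2=-173/25, d=(M4−M3)/(6·1)=173/75, b=Δ3−h3·(2M3+M4)/6=-404/75
t_q=5 → seg 2, τ=1; S=1+44/15·τ+69/25·τ²+-121/75·τ³=127/25

  seg 0: a=2 b=-71/75 c=0 d=7/225
  seg 1: a=0 b=-8/75 c=7/25 d=62/75
  seg 2: a=1 b=44/15 c=69/25 d=-121/75
  seg 3: a=5 b=-404/75 c=-173/25 d=173/75
S(5) = 127/25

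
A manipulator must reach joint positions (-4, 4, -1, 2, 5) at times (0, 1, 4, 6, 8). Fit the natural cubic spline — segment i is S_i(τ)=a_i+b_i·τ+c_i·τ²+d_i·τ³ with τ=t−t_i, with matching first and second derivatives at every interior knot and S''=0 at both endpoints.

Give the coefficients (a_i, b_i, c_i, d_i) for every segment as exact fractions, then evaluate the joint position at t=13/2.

  seg 0: a=-4 b=1912/201 c=0 d=-304/201
  seg 1: a=4 b=1000/201 c=-304/67 d=467/603
  seg 2: a=-1 b=-269/201 c=163/67 d=-815/1608
  seg 3: a=2 b=929/402 c=-163/268 d=163/1608
S(13/2) = 12933/4288

Δ: Δ0=8, Δ1=-5/3, Δ2=3/2, Δ3=3/2
row 1: diag=8, rhs=-58; c'=3/8, d'=-29/4
row 2: denom=10−3·3/8=71/8; d'=(19−3·-29/4)/(71/8)=326/71
row 3: denom=8−2·16/71=536/71; d'=(0−2·326/71)/(536/71)=-163/134
back: M3=-163/134
back: M2=326/71−16/71·-163/134=326/67
back: M1=-29/4−3/8·326/67=-608/67
M: M0=0, M1=-608/67, M2=326/67, M3=-163/134, M4=0
seg 0: a=-4, c=M0/2=0, d=(M1−M0)/(6·1)=-304/201, b=Δ0−h0·(2M0+M1)/6=1912/201
seg 1: a=4, c=M1/2=-304/67, d=(M2−M1)/(6·3)=467/603, b=Δ1−h1·(2M1+M2)/6=1000/201
seg 2: a=-1, c=M2/2=163/67, d=(M3−M2)/(6·2)=-815/1608, b=Δ2−h2·(2M2+M3)/6=-269/201
seg 3: a=2, c=M3/2=-163/268, d=(M4−M3)/(6·2)=163/1608, b=Δ3−h3·(2M3+M4)/6=929/402
t_q=13/2 → seg 3, τ=1/2; S=2+929/402·τ+-163/268·τ²+163/1608·τ³=12933/4288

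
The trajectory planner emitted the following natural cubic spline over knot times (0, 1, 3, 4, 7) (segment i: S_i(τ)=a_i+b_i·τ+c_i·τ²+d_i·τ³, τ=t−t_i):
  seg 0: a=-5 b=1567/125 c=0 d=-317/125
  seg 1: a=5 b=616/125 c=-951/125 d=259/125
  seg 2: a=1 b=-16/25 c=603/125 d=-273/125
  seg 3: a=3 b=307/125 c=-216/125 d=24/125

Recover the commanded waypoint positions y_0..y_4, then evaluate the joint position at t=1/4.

y_0=-5 y_1=5 y_2=1 y_3=3 y_4=0
S(1/4) = -3049/1600

y_0 = S_0(0) = a_0 = -5
y_1 = S_1(0) = a_1 = 5
y_2 = S_2(0) = a_2 = 1
y_3 = S_3(0) = a_3 = 3
y_4 = S_3(3) = 0
t_q=1/4 is in segment 0 (τ=1/4); S_0(τ)=-3049/1600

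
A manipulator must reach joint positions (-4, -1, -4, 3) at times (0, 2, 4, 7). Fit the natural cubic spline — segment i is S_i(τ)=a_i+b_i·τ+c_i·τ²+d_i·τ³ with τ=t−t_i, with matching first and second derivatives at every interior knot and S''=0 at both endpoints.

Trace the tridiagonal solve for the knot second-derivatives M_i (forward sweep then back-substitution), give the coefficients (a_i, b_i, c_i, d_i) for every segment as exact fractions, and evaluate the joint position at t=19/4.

  seg 0: a=-4 b=142/57 c=0 d=-113/456
  seg 1: a=-1 b=-55/114 c=-113/76 d=223/456
  seg 2: a=-4 b=-32/57 c=55/38 d=-55/342
S(19/4) = -8937/2432

Δ: Δ0=3/2, Δ1=-3/2, Δ2=7/3
row 1: diag=8, rhs=-18; c'=1/4, d'=-9/4
row 2: denom=10−2·1/4=19/2; d'=(23−2·-9/4)/(19/2)=55/19
back: M2=55/19
back: M1=-9/4−1/4·55/19=-113/38
M: M0=0, M1=-113/38, M2=55/19, M3=0
seg 0: a=-4, c=M0/2=0, d=(M1−M0)/(6·2)=-113/456, b=Δ0−h0·(2M0+M1)/6=142/57
seg 1: a=-1, c=M1/2=-113/76, d=(M2−M1)/(6·2)=223/456, b=Δ1−h1·(2M1+M2)/6=-55/114
seg 2: a=-4, c=M2/2=55/38, d=(M3−M2)/(6·3)=-55/342, b=Δ2−h2·(2M2+M3)/6=-32/57
t_q=19/4 → seg 2, τ=3/4; S=-4+-32/57·τ+55/38·τ²+-55/342·τ³=-8937/2432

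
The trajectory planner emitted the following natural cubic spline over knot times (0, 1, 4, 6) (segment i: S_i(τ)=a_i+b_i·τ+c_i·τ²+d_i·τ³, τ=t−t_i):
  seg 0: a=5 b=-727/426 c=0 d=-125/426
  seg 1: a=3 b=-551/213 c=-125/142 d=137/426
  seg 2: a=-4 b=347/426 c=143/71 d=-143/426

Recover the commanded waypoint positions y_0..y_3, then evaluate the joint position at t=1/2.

y_0 = S_0(0) = a_0 = 5
y_1 = S_1(0) = a_1 = 3
y_2 = S_2(0) = a_2 = -4
y_3 = S_2(2) = 3
t_q=1/2 is in segment 0 (τ=1/2); S_0(τ)=4669/1136

y_0=5 y_1=3 y_2=-4 y_3=3
S(1/2) = 4669/1136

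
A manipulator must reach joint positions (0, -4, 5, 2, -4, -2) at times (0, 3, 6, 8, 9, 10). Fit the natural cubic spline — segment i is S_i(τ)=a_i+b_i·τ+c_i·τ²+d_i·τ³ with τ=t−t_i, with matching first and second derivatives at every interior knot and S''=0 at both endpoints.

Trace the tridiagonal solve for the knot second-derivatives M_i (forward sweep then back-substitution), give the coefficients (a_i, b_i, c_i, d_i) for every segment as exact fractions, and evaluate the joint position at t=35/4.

Δ: Δ0=-4/3, Δ1=3, Δ2=-3/2, Δ3=-6, Δ4=2
row 1: diag=12, rhs=26; c'=1/4, d'=13/6
row 2: denom=10−3·1/4=37/4; d'=(-27−3·13/6)/(37/4)=-134/37
row 3: denom=6−2·8/37=206/37; d'=(-27−2·-134/37)/(206/37)=-731/206
row 4: denom=4−1·37/206=787/206; d'=(48−1·-731/206)/(787/206)=10619/787
back: M4=10619/787
back: M3=-731/206−37/206·10619/787=-4700/787
back: M2=-134/37−8/37·-4700/787=-1834/787
back: M1=13/6−1/4·-1834/787=6491/2361
M: M0=0, M1=6491/2361, M2=-1834/787, M3=-4700/787, M4=10619/787, M5=0
seg 0: a=0, c=M0/2=0, d=(M1−M0)/(6·3)=6491/42498, b=Δ0−h0·(2M0+M1)/6=-12787/4722
seg 1: a=-4, c=M1/2=6491/4722, d=(M2−M1)/(6·3)=-11993/42498, b=Δ1−h1·(2M1+M2)/6=3343/2361
seg 2: a=5, c=M2/2=-917/787, d=(M3−M2)/(6·2)=-1433/4722, b=Δ2−h2·(2M2+M3)/6=9653/4722
seg 3: a=2, c=M3/2=-2350/787, d=(M4−M3)/(6·1)=15319/4722, b=Δ3−h3·(2M3+M4)/6=-29551/4722
seg 4: a=-4, c=M4/2=10619/1574, d=(M5−M4)/(6·1)=-10619/4722, b=Δ4−h4·(2M4+M5)/6=-5897/2361
t_q=35/4 → seg 3, τ=3/4; S=2+-29551/4722·τ+-2350/787·τ²+15319/4722·τ³=-302673/100736

  seg 0: a=0 b=-12787/4722 c=0 d=6491/42498
  seg 1: a=-4 b=3343/2361 c=6491/4722 d=-11993/42498
  seg 2: a=5 b=9653/4722 c=-917/787 d=-1433/4722
  seg 3: a=2 b=-29551/4722 c=-2350/787 d=15319/4722
  seg 4: a=-4 b=-5897/2361 c=10619/1574 d=-10619/4722
S(35/4) = -302673/100736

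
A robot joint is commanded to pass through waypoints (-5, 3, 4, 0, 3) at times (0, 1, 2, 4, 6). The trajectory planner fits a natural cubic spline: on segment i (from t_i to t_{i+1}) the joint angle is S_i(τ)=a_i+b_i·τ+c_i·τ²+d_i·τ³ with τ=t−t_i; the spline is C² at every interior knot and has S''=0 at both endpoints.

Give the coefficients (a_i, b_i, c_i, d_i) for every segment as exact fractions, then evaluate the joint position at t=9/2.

  seg 0: a=-5 b=1621/168 c=0 d=-277/168
  seg 1: a=3 b=395/84 c=-277/56 d=209/168
  seg 2: a=4 b=-35/24 c=-17/14 d=317/672
  seg 3: a=0 b=-55/84 c=181/112 d=-181/672
S(9/2) = 11/256

Δ: Δ0=8, Δ1=1, Δ2=-2, Δ3=3/2
row 1: diag=4, rhs=-42; c'=1/4, d'=-21/2
row 2: denom=6−1·1/4=23/4; d'=(-18−1·-21/2)/(23/4)=-30/23
row 3: denom=8−2·8/23=168/23; d'=(21−2·-30/23)/(168/23)=181/56
back: M3=181/56
back: M2=-30/23−8/23·181/56=-17/7
back: M1=-21/2−1/4·-17/7=-277/28
M: M0=0, M1=-277/28, M2=-17/7, M3=181/56, M4=0
seg 0: a=-5, c=M0/2=0, d=(M1−M0)/(6·1)=-277/168, b=Δ0−h0·(2M0+M1)/6=1621/168
seg 1: a=3, c=M1/2=-277/56, d=(M2−M1)/(6·1)=209/168, b=Δ1−h1·(2M1+M2)/6=395/84
seg 2: a=4, c=M2/2=-17/14, d=(M3−M2)/(6·2)=317/672, b=Δ2−h2·(2M2+M3)/6=-35/24
seg 3: a=0, c=M3/2=181/112, d=(M4−M3)/(6·2)=-181/672, b=Δ3−h3·(2M3+M4)/6=-55/84
t_q=9/2 → seg 3, τ=1/2; S=0+-55/84·τ+181/112·τ²+-181/672·τ³=11/256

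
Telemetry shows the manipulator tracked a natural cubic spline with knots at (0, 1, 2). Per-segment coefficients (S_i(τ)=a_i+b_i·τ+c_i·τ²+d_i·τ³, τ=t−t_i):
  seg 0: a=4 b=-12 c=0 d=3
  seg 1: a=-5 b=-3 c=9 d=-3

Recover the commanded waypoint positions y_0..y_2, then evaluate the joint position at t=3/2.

y_0 = S_0(0) = a_0 = 4
y_1 = S_1(0) = a_1 = -5
y_2 = S_1(1) = -2
t_q=3/2 is in segment 1 (τ=1/2); S_1(τ)=-37/8

y_0=4 y_1=-5 y_2=-2
S(3/2) = -37/8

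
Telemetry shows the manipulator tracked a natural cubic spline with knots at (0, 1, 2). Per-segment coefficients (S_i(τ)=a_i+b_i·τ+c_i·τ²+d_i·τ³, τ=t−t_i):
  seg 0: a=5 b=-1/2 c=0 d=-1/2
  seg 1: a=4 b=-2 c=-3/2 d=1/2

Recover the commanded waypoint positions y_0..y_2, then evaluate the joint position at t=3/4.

y_0=5 y_1=4 y_2=1
S(3/4) = 565/128

y_0 = S_0(0) = a_0 = 5
y_1 = S_1(0) = a_1 = 4
y_2 = S_1(1) = 1
t_q=3/4 is in segment 0 (τ=3/4); S_0(τ)=565/128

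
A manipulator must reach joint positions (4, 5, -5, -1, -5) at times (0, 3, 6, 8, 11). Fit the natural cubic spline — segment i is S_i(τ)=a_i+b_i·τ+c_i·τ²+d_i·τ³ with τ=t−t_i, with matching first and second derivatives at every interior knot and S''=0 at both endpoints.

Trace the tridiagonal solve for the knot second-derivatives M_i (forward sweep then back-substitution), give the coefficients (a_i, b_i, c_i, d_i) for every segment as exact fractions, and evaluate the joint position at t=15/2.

Δ: Δ0=1/3, Δ1=-10/3, Δ2=2, Δ3=-4/3
row 1: diag=12, rhs=-22; c'=1/4, d'=-11/6
row 2: denom=10−3·1/4=37/4; d'=(32−3·-11/6)/(37/4)=150/37
row 3: denom=10−2·8/37=354/37; d'=(-20−2·150/37)/(354/37)=-520/177
back: M3=-520/177
back: M2=150/37−8/37·-520/177=830/177
back: M1=-11/6−1/4·830/177=-532/177
M: M0=0, M1=-532/177, M2=830/177, M3=-520/177, M4=0
seg 0: a=4, c=M0/2=0, d=(M1−M0)/(6·3)=-266/1593, b=Δ0−h0·(2M0+M1)/6=325/177
seg 1: a=5, c=M1/2=-266/177, d=(M2−M1)/(6·3)=227/531, b=Δ1−h1·(2M1+M2)/6=-473/177
seg 2: a=-5, c=M2/2=415/177, d=(M3−M2)/(6·2)=-75/118, b=Δ2−h2·(2M2+M3)/6=-26/177
seg 3: a=-1, c=M3/2=-260/177, d=(M4−M3)/(6·3)=260/1593, b=Δ3−h3·(2M3+M4)/6=284/177
t_q=15/2 → seg 2, τ=3/2; S=-5+-26/177·τ+415/177·τ²+-75/118·τ³=-1973/944

  seg 0: a=4 b=325/177 c=0 d=-266/1593
  seg 1: a=5 b=-473/177 c=-266/177 d=227/531
  seg 2: a=-5 b=-26/177 c=415/177 d=-75/118
  seg 3: a=-1 b=284/177 c=-260/177 d=260/1593
S(15/2) = -1973/944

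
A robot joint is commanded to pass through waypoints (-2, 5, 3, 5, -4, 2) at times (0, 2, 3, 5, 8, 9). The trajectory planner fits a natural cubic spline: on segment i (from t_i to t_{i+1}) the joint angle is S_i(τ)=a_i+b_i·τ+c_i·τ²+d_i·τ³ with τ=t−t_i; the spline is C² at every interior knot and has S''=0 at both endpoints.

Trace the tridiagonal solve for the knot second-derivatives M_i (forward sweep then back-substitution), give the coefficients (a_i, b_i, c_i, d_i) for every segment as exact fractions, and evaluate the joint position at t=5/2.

  seg 0: a=-2 b=26043/4586 c=0 d=-1249/2293
  seg 1: a=5 b=-3933/4586 c=-7494/2293 d=9749/4586
  seg 2: a=3 b=-2331/2293 c=14259/4586 d=-9635/9172
  seg 3: a=5 b=-2718/2293 c=-7323/2293 d=5936/6879
  seg 4: a=-4 b=6768/2293 c=10485/2293 d=-3495/2293
S(5/2) = 147481/36688

Δ: Δ0=7/2, Δ1=-2, Δ2=1, Δ3=-3, Δ4=6
row 1: diag=6, rhs=-33; c'=1/6, d'=-11/2
row 2: denom=6−1·1/6=35/6; d'=(18−1·-11/2)/(35/6)=141/35
row 3: denom=10−2·12/35=326/35; d'=(-24−2·141/35)/(326/35)=-561/163
row 4: denom=8−3·105/326=2293/326; d'=(54−3·-561/163)/(2293/326)=20970/2293
back: M4=20970/2293
back: M3=-561/163−105/326·20970/2293=-14646/2293
back: M2=141/35−12/35·-14646/2293=14259/2293
back: M1=-11/2−1/6·14259/2293=-14988/2293
M: M0=0, M1=-14988/2293, M2=14259/2293, M3=-14646/2293, M4=20970/2293, M5=0
seg 0: a=-2, c=M0/2=0, d=(M1−M0)/(6·2)=-1249/2293, b=Δ0−h0·(2M0+M1)/6=26043/4586
seg 1: a=5, c=M1/2=-7494/2293, d=(M2−M1)/(6·1)=9749/4586, b=Δ1−h1·(2M1+M2)/6=-3933/4586
seg 2: a=3, c=M2/2=14259/4586, d=(M3−M2)/(6·2)=-9635/9172, b=Δ2−h2·(2M2+M3)/6=-2331/2293
seg 3: a=5, c=M3/2=-7323/2293, d=(M4−M3)/(6·3)=5936/6879, b=Δ3−h3·(2M3+M4)/6=-2718/2293
seg 4: a=-4, c=M4/2=10485/2293, d=(M5−M4)/(6·1)=-3495/2293, b=Δ4−h4·(2M4+M5)/6=6768/2293
t_q=5/2 → seg 1, τ=1/2; S=5+-3933/4586·τ+-7494/2293·τ²+9749/4586·τ³=147481/36688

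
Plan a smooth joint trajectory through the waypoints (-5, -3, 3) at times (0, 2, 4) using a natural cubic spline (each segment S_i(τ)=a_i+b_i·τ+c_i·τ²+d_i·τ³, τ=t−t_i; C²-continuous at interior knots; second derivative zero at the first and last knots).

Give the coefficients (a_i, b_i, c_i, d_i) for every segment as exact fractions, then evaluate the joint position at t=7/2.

Δ: Δ0=1, Δ1=3
row 1: diag=8, rhs=12; c'=1/4, d'=3/2
back: M1=3/2
M: M0=0, M1=3/2, M2=0
seg 0: a=-5, c=M0/2=0, d=(M1−M0)/(6·2)=1/8, b=Δ0−h0·(2M0+M1)/6=1/2
seg 1: a=-3, c=M1/2=3/4, d=(M2−M1)/(6·2)=-1/8, b=Δ1−h1·(2M1+M2)/6=2
t_q=7/2 → seg 1, τ=3/2; S=-3+2·τ+3/4·τ²+-1/8·τ³=81/64

  seg 0: a=-5 b=1/2 c=0 d=1/8
  seg 1: a=-3 b=2 c=3/4 d=-1/8
S(7/2) = 81/64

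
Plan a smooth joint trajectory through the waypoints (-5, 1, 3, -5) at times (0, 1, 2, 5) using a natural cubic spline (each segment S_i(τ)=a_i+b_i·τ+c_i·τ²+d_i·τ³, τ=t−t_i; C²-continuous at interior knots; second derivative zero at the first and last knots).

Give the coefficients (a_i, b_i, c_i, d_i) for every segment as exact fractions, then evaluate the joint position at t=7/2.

  seg 0: a=-5 b=640/93 c=0 d=-82/93
  seg 1: a=1 b=394/93 c=-82/31 d=38/93
  seg 2: a=3 b=16/93 c=-44/31 d=44/279
S(7/2) = 37/62

Δ: Δ0=6, Δ1=2, Δ2=-8/3
row 1: diag=4, rhs=-24; c'=1/4, d'=-6
row 2: denom=8−1·1/4=31/4; d'=(-28−1·-6)/(31/4)=-88/31
back: M2=-88/31
back: M1=-6−1/4·-88/31=-164/31
M: M0=0, M1=-164/31, M2=-88/31, M3=0
seg 0: a=-5, c=M0/2=0, d=(M1−M0)/(6·1)=-82/93, b=Δ0−h0·(2M0+M1)/6=640/93
seg 1: a=1, c=M1/2=-82/31, d=(M2−M1)/(6·1)=38/93, b=Δ1−h1·(2M1+M2)/6=394/93
seg 2: a=3, c=M2/2=-44/31, d=(M3−M2)/(6·3)=44/279, b=Δ2−h2·(2M2+M3)/6=16/93
t_q=7/2 → seg 2, τ=3/2; S=3+16/93·τ+-44/31·τ²+44/279·τ³=37/62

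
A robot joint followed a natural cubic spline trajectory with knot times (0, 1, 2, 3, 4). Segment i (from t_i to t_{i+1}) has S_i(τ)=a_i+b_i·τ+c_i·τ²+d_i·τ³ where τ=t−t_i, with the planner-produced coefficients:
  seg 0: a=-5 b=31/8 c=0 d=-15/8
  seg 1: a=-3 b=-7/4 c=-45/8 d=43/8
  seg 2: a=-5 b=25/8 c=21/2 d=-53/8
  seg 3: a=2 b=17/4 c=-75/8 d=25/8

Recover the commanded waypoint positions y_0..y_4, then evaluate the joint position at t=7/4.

y_0 = S_0(0) = a_0 = -5
y_1 = S_1(0) = a_1 = -3
y_2 = S_2(0) = a_2 = -5
y_3 = S_3(0) = a_3 = 2
y_4 = S_3(1) = 0
t_q=7/4 is in segment 1 (τ=3/4); S_1(τ)=-2667/512

y_0=-5 y_1=-3 y_2=-5 y_3=2 y_4=0
S(7/4) = -2667/512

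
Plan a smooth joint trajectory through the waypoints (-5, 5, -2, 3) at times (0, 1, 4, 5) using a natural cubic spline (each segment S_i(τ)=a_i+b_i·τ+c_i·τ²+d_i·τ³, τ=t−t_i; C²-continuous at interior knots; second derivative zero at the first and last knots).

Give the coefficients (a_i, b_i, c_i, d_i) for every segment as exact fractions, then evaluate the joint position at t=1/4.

Δ: Δ0=10, Δ1=-7/3, Δ2=5
row 1: diag=8, rhs=-74; c'=3/8, d'=-37/4
row 2: denom=8−3·3/8=55/8; d'=(44−3·-37/4)/(55/8)=574/55
back: M2=574/55
back: M1=-37/4−3/8·574/55=-724/55
M: M0=0, M1=-724/55, M2=574/55, M3=0
seg 0: a=-5, c=M0/2=0, d=(M1−M0)/(6·1)=-362/165, b=Δ0−h0·(2M0+M1)/6=2012/165
seg 1: a=5, c=M1/2=-362/55, d=(M2−M1)/(6·3)=59/45, b=Δ1−h1·(2M1+M2)/6=926/165
seg 2: a=-2, c=M2/2=287/55, d=(M3−M2)/(6·1)=-287/165, b=Δ2−h2·(2M2+M3)/6=251/165
t_q=1/4 → seg 0, τ=1/4; S=-5+2012/165·τ+0·τ²+-362/165·τ³=-699/352

  seg 0: a=-5 b=2012/165 c=0 d=-362/165
  seg 1: a=5 b=926/165 c=-362/55 d=59/45
  seg 2: a=-2 b=251/165 c=287/55 d=-287/165
S(1/4) = -699/352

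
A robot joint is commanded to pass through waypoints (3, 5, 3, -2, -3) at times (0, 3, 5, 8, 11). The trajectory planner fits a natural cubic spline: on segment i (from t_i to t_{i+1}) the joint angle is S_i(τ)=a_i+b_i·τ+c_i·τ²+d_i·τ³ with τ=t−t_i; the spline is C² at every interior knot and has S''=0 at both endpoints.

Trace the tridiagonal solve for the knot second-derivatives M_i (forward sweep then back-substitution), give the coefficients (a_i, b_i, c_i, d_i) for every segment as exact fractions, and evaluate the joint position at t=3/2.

Δ: Δ0=2/3, Δ1=-1, Δ2=-5/3, Δ3=-1/3
row 1: diag=10, rhs=-10; c'=1/5, d'=-1
row 2: denom=10−2·1/5=48/5; d'=(-4−2·-1)/(48/5)=-5/24
row 3: denom=12−3·5/16=177/16; d'=(8−3·-5/24)/(177/16)=46/59
back: M3=46/59
back: M2=-5/24−5/16·46/59=-80/177
back: M1=-1−1/5·-80/177=-161/177
M: M0=0, M1=-161/177, M2=-80/177, M3=46/59, M4=0
seg 0: a=3, c=M0/2=0, d=(M1−M0)/(6·3)=-161/3186, b=Δ0−h0·(2M0+M1)/6=397/354
seg 1: a=5, c=M1/2=-161/354, d=(M2−M1)/(6·2)=9/236, b=Δ1−h1·(2M1+M2)/6=-43/177
seg 2: a=3, c=M2/2=-40/177, d=(M3−M2)/(6·3)=109/1593, b=Δ2−h2·(2M2+M3)/6=-284/177
seg 3: a=-2, c=M3/2=23/59, d=(M4−M3)/(6·3)=-23/531, b=Δ3−h3·(2M3+M4)/6=-197/177
t_q=3/2 → seg 0, τ=3/2; S=3+397/354·τ+0·τ²+-161/3186·τ³=4259/944

  seg 0: a=3 b=397/354 c=0 d=-161/3186
  seg 1: a=5 b=-43/177 c=-161/354 d=9/236
  seg 2: a=3 b=-284/177 c=-40/177 d=109/1593
  seg 3: a=-2 b=-197/177 c=23/59 d=-23/531
S(3/2) = 4259/944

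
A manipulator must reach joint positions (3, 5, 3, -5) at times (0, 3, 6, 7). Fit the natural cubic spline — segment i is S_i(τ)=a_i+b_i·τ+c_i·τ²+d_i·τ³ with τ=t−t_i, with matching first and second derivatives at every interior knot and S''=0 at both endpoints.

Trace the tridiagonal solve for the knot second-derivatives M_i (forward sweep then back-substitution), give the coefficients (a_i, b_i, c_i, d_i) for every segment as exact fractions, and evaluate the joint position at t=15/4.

  seg 0: a=3 b=8/29 c=0 d=34/783
  seg 1: a=5 b=42/29 c=34/87 d=-286/783
  seg 2: a=3 b=-176/29 c=-84/29 d=28/29
S(15/4) = 5709/928

Δ: Δ0=2/3, Δ1=-2/3, Δ2=-8
row 1: diag=12, rhs=-8; c'=1/4, d'=-2/3
row 2: denom=8−3·1/4=29/4; d'=(-44−3·-2/3)/(29/4)=-168/29
back: M2=-168/29
back: M1=-2/3−1/4·-168/29=68/87
M: M0=0, M1=68/87, M2=-168/29, M3=0
seg 0: a=3, c=M0/2=0, d=(M1−M0)/(6·3)=34/783, b=Δ0−h0·(2M0+M1)/6=8/29
seg 1: a=5, c=M1/2=34/87, d=(M2−M1)/(6·3)=-286/783, b=Δ1−h1·(2M1+M2)/6=42/29
seg 2: a=3, c=M2/2=-84/29, d=(M3−M2)/(6·1)=28/29, b=Δ2−h2·(2M2+M3)/6=-176/29
t_q=15/4 → seg 1, τ=3/4; S=5+42/29·τ+34/87·τ²+-286/783·τ³=5709/928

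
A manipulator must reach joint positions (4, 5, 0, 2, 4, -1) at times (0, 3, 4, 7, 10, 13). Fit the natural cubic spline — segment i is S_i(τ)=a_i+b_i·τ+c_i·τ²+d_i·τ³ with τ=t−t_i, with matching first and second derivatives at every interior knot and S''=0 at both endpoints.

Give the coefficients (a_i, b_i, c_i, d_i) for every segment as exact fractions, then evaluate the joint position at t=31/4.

  seg 0: a=4 b=753/283 c=0 d=-1976/7641
  seg 1: a=5 b=-1223/283 c=-1976/849 d=1400/849
  seg 2: a=0 b=-3421/849 c=2224/849 d=-895/2547
  seg 3: a=2 b=1868/849 c=-461/849 d=3/283
  seg 4: a=4 b=-655/849 c=-380/849 d=380/7641
S(31/4) = 60661/18112

Δ: Δ0=1/3, Δ1=-5, Δ2=2/3, Δ3=2/3, Δ4=-5/3
row 1: diag=8, rhs=-32; c'=1/8, d'=-4
row 2: denom=8−1·1/8=63/8; d'=(34−1·-4)/(63/8)=304/63
row 3: denom=12−3·8/21=76/7; d'=(0−3·304/63)/(76/7)=-4/3
row 4: denom=12−3·21/76=849/76; d'=(-14−3·-4/3)/(849/76)=-760/849
back: M4=-760/849
back: M3=-4/3−21/76·-760/849=-922/849
back: M2=304/63−8/21·-922/849=4448/849
back: M1=-4−1/8·4448/849=-3952/849
M: M0=0, M1=-3952/849, M2=4448/849, M3=-922/849, M4=-760/849, M5=0
seg 0: a=4, c=M0/2=0, d=(M1−M0)/(6·3)=-1976/7641, b=Δ0−h0·(2M0+M1)/6=753/283
seg 1: a=5, c=M1/2=-1976/849, d=(M2−M1)/(6·1)=1400/849, b=Δ1−h1·(2M1+M2)/6=-1223/283
seg 2: a=0, c=M2/2=2224/849, d=(M3−M2)/(6·3)=-895/2547, b=Δ2−h2·(2M2+M3)/6=-3421/849
seg 3: a=2, c=M3/2=-461/849, d=(M4−M3)/(6·3)=3/283, b=Δ3−h3·(2M3+M4)/6=1868/849
seg 4: a=4, c=M4/2=-380/849, d=(M5−M4)/(6·3)=380/7641, b=Δ4−h4·(2M4+M5)/6=-655/849
t_q=31/4 → seg 3, τ=3/4; S=2+1868/849·τ+-461/849·τ²+3/283·τ³=60661/18112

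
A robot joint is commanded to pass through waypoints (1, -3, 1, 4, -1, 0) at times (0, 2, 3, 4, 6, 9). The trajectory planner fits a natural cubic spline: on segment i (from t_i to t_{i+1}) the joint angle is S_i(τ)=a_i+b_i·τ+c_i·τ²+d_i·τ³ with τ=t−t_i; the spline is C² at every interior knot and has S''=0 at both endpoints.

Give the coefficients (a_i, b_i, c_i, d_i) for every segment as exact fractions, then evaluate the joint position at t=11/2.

Δ: Δ0=-2, Δ1=4, Δ2=3, Δ3=-5/2, Δ4=1/3
row 1: diag=6, rhs=36; c'=1/6, d'=6
row 2: denom=4−1·1/6=23/6; d'=(-6−1·6)/(23/6)=-72/23
row 3: denom=6−1·6/23=132/23; d'=(-33−1·-72/23)/(132/23)=-229/44
row 4: denom=10−2·23/66=307/33; d'=(17−2·-229/44)/(307/33)=1809/614
back: M4=1809/614
back: M3=-229/44−23/66·1809/614=-1913/307
back: M2=-72/23−6/23·-1913/307=-462/307
back: M1=6−1/6·-462/307=1919/307
M: M0=0, M1=1919/307, M2=-462/307, M3=-1913/307, M4=1809/614, M5=0
seg 0: a=1, c=M0/2=0, d=(M1−M0)/(6·2)=1919/3684, b=Δ0−h0·(2M0+M1)/6=-3761/921
seg 1: a=-3, c=M1/2=1919/614, d=(M2−M1)/(6·1)=-2381/1842, b=Δ1−h1·(2M1+M2)/6=1996/921
seg 2: a=1, c=M2/2=-231/307, d=(M3−M2)/(6·1)=-1451/1842, b=Δ2−h2·(2M2+M3)/6=8363/1842
seg 3: a=4, c=M3/2=-1913/614, d=(M4−M3)/(6·2)=5635/7368, b=Δ3−h3·(2M3+M4)/6=619/921
seg 4: a=-1, c=M4/2=1809/1228, d=(M5−M4)/(6·3)=-201/1228, b=Δ4−h4·(2M4+M5)/6=-4813/1842
t_q=11/2 → seg 3, τ=3/2; S=4+619/921·τ+-1913/614·τ²+5635/7368·τ³=11379/19648

  seg 0: a=1 b=-3761/921 c=0 d=1919/3684
  seg 1: a=-3 b=1996/921 c=1919/614 d=-2381/1842
  seg 2: a=1 b=8363/1842 c=-231/307 d=-1451/1842
  seg 3: a=4 b=619/921 c=-1913/614 d=5635/7368
  seg 4: a=-1 b=-4813/1842 c=1809/1228 d=-201/1228
S(11/2) = 11379/19648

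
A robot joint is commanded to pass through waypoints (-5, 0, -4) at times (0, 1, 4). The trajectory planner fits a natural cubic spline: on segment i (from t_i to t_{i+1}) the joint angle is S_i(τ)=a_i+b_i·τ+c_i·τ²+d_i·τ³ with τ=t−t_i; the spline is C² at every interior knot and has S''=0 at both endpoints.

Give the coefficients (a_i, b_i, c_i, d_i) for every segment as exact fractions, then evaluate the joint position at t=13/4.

  seg 0: a=-5 b=139/24 c=0 d=-19/24
  seg 1: a=0 b=41/12 c=-19/8 d=19/72
S(13/4) = -681/512

Δ: Δ0=5, Δ1=-4/3
row 1: diag=8, rhs=-38; c'=3/8, d'=-19/4
back: M1=-19/4
M: M0=0, M1=-19/4, M2=0
seg 0: a=-5, c=M0/2=0, d=(M1−M0)/(6·1)=-19/24, b=Δ0−h0·(2M0+M1)/6=139/24
seg 1: a=0, c=M1/2=-19/8, d=(M2−M1)/(6·3)=19/72, b=Δ1−h1·(2M1+M2)/6=41/12
t_q=13/4 → seg 1, τ=9/4; S=0+41/12·τ+-19/8·τ²+19/72·τ³=-681/512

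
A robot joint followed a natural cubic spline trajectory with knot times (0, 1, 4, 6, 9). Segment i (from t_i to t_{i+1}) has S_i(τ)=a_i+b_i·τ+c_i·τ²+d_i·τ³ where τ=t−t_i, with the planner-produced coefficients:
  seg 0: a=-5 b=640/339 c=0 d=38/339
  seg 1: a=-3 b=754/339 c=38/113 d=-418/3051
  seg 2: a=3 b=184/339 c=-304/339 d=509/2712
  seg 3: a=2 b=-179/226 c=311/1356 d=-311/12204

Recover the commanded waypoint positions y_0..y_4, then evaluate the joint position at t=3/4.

y_0 = S_0(0) = a_0 = -5
y_1 = S_1(0) = a_1 = -3
y_2 = S_2(0) = a_2 = 3
y_3 = S_3(0) = a_3 = 2
y_4 = S_3(3) = 1
t_q=3/4 is in segment 0 (τ=3/4); S_0(τ)=-12789/3616

y_0=-5 y_1=-3 y_2=3 y_3=2 y_4=1
S(3/4) = -12789/3616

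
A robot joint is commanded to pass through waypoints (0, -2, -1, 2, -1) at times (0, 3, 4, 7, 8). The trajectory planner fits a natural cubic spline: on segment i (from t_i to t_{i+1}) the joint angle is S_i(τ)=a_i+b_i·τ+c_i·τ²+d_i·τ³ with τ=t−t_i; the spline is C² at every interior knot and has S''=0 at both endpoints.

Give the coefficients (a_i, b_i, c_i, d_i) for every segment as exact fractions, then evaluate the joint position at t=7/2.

  seg 0: a=0 b=-527/432 c=0 d=239/3888
  seg 1: a=-2 b=95/216 c=239/432 d=1/144
  seg 2: a=-1 b=677/432 c=31/54 d=-989/3888
  seg 3: a=2 b=-401/216 c=-247/144 d=247/432
S(7/2) = -5671/3456

Δ: Δ0=-2/3, Δ1=1, Δ2=1, Δ3=-3
row 1: diag=8, rhs=10; c'=1/8, d'=5/4
row 2: denom=8−1·1/8=63/8; d'=(0−1·5/4)/(63/8)=-10/63
row 3: denom=8−3·8/21=48/7; d'=(-24−3·-10/63)/(48/7)=-247/72
back: M3=-247/72
back: M2=-10/63−8/21·-247/72=31/27
back: M1=5/4−1/8·31/27=239/216
M: M0=0, M1=239/216, M2=31/27, M3=-247/72, M4=0
seg 0: a=0, c=M0/2=0, d=(M1−M0)/(6·3)=239/3888, b=Δ0−h0·(2M0+M1)/6=-527/432
seg 1: a=-2, c=M1/2=239/432, d=(M2−M1)/(6·1)=1/144, b=Δ1−h1·(2M1+M2)/6=95/216
seg 2: a=-1, c=M2/2=31/54, d=(M3−M2)/(6·3)=-989/3888, b=Δ2−h2·(2M2+M3)/6=677/432
seg 3: a=2, c=M3/2=-247/144, d=(M4−M3)/(6·1)=247/432, b=Δ3−h3·(2M3+M4)/6=-401/216
t_q=7/2 → seg 1, τ=1/2; S=-2+95/216·τ+239/432·τ²+1/144·τ³=-5671/3456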